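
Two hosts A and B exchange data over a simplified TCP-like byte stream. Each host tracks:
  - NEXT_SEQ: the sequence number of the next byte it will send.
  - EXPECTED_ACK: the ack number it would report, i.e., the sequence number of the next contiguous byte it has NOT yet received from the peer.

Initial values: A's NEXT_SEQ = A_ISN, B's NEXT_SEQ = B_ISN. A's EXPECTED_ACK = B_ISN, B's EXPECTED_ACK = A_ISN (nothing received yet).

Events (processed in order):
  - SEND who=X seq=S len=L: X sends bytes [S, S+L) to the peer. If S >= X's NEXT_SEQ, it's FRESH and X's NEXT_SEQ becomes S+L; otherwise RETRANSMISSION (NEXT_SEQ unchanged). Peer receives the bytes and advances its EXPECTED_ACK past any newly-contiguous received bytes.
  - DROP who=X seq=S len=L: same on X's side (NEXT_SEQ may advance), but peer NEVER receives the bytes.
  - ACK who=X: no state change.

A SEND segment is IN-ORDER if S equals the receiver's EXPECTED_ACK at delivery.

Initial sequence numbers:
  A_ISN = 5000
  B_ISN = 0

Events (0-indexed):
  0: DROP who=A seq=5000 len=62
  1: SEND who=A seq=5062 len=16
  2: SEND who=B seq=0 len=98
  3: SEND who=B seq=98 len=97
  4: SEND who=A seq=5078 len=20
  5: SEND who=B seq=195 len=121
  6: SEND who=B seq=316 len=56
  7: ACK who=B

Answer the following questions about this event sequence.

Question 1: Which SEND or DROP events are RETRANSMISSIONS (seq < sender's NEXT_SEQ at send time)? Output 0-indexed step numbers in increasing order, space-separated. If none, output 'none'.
Answer: none

Derivation:
Step 0: DROP seq=5000 -> fresh
Step 1: SEND seq=5062 -> fresh
Step 2: SEND seq=0 -> fresh
Step 3: SEND seq=98 -> fresh
Step 4: SEND seq=5078 -> fresh
Step 5: SEND seq=195 -> fresh
Step 6: SEND seq=316 -> fresh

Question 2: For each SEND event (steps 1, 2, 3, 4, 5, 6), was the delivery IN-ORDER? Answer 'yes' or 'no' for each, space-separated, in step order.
Step 1: SEND seq=5062 -> out-of-order
Step 2: SEND seq=0 -> in-order
Step 3: SEND seq=98 -> in-order
Step 4: SEND seq=5078 -> out-of-order
Step 5: SEND seq=195 -> in-order
Step 6: SEND seq=316 -> in-order

Answer: no yes yes no yes yes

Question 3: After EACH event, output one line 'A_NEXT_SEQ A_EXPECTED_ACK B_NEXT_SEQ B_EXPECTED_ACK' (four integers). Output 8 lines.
5062 0 0 5000
5078 0 0 5000
5078 98 98 5000
5078 195 195 5000
5098 195 195 5000
5098 316 316 5000
5098 372 372 5000
5098 372 372 5000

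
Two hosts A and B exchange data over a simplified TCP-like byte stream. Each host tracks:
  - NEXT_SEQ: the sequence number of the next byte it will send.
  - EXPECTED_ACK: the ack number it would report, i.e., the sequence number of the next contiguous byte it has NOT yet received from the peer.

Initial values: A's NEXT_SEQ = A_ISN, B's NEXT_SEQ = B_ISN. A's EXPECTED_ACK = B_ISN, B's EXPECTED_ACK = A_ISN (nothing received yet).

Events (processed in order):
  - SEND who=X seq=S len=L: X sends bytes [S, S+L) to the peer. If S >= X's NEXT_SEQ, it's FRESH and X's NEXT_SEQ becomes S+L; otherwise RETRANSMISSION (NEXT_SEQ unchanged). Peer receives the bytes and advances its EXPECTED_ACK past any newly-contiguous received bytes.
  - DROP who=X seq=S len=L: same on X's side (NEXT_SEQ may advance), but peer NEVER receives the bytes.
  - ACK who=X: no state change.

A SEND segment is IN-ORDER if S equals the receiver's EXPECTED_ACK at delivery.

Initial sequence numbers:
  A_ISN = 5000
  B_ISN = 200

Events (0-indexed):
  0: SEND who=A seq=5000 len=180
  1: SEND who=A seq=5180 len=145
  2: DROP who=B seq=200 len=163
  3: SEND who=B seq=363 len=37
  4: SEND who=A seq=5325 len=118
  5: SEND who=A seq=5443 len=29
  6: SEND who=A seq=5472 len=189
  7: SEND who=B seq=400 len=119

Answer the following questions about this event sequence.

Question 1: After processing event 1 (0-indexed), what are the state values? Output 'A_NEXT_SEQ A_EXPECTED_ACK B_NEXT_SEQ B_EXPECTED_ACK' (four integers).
After event 0: A_seq=5180 A_ack=200 B_seq=200 B_ack=5180
After event 1: A_seq=5325 A_ack=200 B_seq=200 B_ack=5325

5325 200 200 5325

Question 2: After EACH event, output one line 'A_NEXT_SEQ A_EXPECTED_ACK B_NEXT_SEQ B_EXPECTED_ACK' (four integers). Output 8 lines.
5180 200 200 5180
5325 200 200 5325
5325 200 363 5325
5325 200 400 5325
5443 200 400 5443
5472 200 400 5472
5661 200 400 5661
5661 200 519 5661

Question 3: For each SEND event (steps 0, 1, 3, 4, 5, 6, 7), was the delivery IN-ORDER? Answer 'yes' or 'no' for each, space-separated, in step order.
Step 0: SEND seq=5000 -> in-order
Step 1: SEND seq=5180 -> in-order
Step 3: SEND seq=363 -> out-of-order
Step 4: SEND seq=5325 -> in-order
Step 5: SEND seq=5443 -> in-order
Step 6: SEND seq=5472 -> in-order
Step 7: SEND seq=400 -> out-of-order

Answer: yes yes no yes yes yes no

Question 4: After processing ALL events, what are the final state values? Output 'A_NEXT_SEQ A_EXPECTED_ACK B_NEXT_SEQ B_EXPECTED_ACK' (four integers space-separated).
After event 0: A_seq=5180 A_ack=200 B_seq=200 B_ack=5180
After event 1: A_seq=5325 A_ack=200 B_seq=200 B_ack=5325
After event 2: A_seq=5325 A_ack=200 B_seq=363 B_ack=5325
After event 3: A_seq=5325 A_ack=200 B_seq=400 B_ack=5325
After event 4: A_seq=5443 A_ack=200 B_seq=400 B_ack=5443
After event 5: A_seq=5472 A_ack=200 B_seq=400 B_ack=5472
After event 6: A_seq=5661 A_ack=200 B_seq=400 B_ack=5661
After event 7: A_seq=5661 A_ack=200 B_seq=519 B_ack=5661

Answer: 5661 200 519 5661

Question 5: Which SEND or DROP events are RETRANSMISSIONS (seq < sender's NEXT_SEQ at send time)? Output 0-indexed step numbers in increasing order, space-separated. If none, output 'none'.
Step 0: SEND seq=5000 -> fresh
Step 1: SEND seq=5180 -> fresh
Step 2: DROP seq=200 -> fresh
Step 3: SEND seq=363 -> fresh
Step 4: SEND seq=5325 -> fresh
Step 5: SEND seq=5443 -> fresh
Step 6: SEND seq=5472 -> fresh
Step 7: SEND seq=400 -> fresh

Answer: none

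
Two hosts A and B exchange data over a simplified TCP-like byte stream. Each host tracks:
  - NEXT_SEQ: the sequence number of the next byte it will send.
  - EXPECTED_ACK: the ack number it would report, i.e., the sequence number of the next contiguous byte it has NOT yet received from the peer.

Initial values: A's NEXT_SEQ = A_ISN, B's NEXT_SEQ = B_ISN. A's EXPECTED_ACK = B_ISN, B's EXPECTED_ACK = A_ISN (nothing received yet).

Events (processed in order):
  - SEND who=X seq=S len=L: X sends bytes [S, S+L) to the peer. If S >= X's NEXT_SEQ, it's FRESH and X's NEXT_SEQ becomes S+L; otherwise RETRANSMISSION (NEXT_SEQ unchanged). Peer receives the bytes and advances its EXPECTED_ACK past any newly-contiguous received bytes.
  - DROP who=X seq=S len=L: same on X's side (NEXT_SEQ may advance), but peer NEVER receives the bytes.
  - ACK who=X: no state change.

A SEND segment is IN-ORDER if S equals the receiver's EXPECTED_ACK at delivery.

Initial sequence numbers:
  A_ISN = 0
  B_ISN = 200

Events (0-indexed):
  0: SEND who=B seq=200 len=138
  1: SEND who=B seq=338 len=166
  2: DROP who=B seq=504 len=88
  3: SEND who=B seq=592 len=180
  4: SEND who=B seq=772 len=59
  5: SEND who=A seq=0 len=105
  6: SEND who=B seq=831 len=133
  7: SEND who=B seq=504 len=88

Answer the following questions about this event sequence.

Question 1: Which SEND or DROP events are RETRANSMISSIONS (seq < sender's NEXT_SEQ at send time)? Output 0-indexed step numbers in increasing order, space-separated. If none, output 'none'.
Answer: 7

Derivation:
Step 0: SEND seq=200 -> fresh
Step 1: SEND seq=338 -> fresh
Step 2: DROP seq=504 -> fresh
Step 3: SEND seq=592 -> fresh
Step 4: SEND seq=772 -> fresh
Step 5: SEND seq=0 -> fresh
Step 6: SEND seq=831 -> fresh
Step 7: SEND seq=504 -> retransmit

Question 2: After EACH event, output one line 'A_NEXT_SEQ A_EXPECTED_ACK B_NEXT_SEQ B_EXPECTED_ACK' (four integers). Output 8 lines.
0 338 338 0
0 504 504 0
0 504 592 0
0 504 772 0
0 504 831 0
105 504 831 105
105 504 964 105
105 964 964 105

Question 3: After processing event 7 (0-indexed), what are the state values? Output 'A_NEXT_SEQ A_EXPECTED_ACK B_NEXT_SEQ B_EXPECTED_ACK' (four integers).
After event 0: A_seq=0 A_ack=338 B_seq=338 B_ack=0
After event 1: A_seq=0 A_ack=504 B_seq=504 B_ack=0
After event 2: A_seq=0 A_ack=504 B_seq=592 B_ack=0
After event 3: A_seq=0 A_ack=504 B_seq=772 B_ack=0
After event 4: A_seq=0 A_ack=504 B_seq=831 B_ack=0
After event 5: A_seq=105 A_ack=504 B_seq=831 B_ack=105
After event 6: A_seq=105 A_ack=504 B_seq=964 B_ack=105
After event 7: A_seq=105 A_ack=964 B_seq=964 B_ack=105

105 964 964 105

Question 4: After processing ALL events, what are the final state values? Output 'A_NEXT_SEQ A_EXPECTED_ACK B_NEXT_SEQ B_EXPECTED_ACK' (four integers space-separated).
After event 0: A_seq=0 A_ack=338 B_seq=338 B_ack=0
After event 1: A_seq=0 A_ack=504 B_seq=504 B_ack=0
After event 2: A_seq=0 A_ack=504 B_seq=592 B_ack=0
After event 3: A_seq=0 A_ack=504 B_seq=772 B_ack=0
After event 4: A_seq=0 A_ack=504 B_seq=831 B_ack=0
After event 5: A_seq=105 A_ack=504 B_seq=831 B_ack=105
After event 6: A_seq=105 A_ack=504 B_seq=964 B_ack=105
After event 7: A_seq=105 A_ack=964 B_seq=964 B_ack=105

Answer: 105 964 964 105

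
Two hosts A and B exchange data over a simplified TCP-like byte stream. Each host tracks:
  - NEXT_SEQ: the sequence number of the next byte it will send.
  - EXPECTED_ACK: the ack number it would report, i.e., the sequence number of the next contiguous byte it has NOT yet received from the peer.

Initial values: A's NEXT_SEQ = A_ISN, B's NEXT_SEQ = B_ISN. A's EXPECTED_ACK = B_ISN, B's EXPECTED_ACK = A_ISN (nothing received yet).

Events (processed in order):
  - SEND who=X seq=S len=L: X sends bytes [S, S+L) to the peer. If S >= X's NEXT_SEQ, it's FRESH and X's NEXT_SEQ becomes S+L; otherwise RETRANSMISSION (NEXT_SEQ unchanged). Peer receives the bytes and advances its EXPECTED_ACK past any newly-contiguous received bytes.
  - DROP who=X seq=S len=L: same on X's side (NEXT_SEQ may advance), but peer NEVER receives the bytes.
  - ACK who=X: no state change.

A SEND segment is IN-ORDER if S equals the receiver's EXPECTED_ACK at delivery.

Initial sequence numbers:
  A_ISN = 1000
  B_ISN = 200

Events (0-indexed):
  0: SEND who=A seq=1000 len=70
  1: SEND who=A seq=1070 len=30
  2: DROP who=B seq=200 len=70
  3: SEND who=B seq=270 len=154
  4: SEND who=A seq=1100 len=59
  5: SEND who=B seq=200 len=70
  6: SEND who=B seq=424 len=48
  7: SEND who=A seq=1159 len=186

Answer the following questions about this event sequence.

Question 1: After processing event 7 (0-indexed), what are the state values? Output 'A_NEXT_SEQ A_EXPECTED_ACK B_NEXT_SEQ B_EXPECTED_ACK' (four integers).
After event 0: A_seq=1070 A_ack=200 B_seq=200 B_ack=1070
After event 1: A_seq=1100 A_ack=200 B_seq=200 B_ack=1100
After event 2: A_seq=1100 A_ack=200 B_seq=270 B_ack=1100
After event 3: A_seq=1100 A_ack=200 B_seq=424 B_ack=1100
After event 4: A_seq=1159 A_ack=200 B_seq=424 B_ack=1159
After event 5: A_seq=1159 A_ack=424 B_seq=424 B_ack=1159
After event 6: A_seq=1159 A_ack=472 B_seq=472 B_ack=1159
After event 7: A_seq=1345 A_ack=472 B_seq=472 B_ack=1345

1345 472 472 1345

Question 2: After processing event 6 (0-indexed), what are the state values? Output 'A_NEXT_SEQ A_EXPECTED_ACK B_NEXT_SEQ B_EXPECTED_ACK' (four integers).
After event 0: A_seq=1070 A_ack=200 B_seq=200 B_ack=1070
After event 1: A_seq=1100 A_ack=200 B_seq=200 B_ack=1100
After event 2: A_seq=1100 A_ack=200 B_seq=270 B_ack=1100
After event 3: A_seq=1100 A_ack=200 B_seq=424 B_ack=1100
After event 4: A_seq=1159 A_ack=200 B_seq=424 B_ack=1159
After event 5: A_seq=1159 A_ack=424 B_seq=424 B_ack=1159
After event 6: A_seq=1159 A_ack=472 B_seq=472 B_ack=1159

1159 472 472 1159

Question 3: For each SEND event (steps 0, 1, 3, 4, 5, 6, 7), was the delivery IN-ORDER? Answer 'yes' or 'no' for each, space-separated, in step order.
Step 0: SEND seq=1000 -> in-order
Step 1: SEND seq=1070 -> in-order
Step 3: SEND seq=270 -> out-of-order
Step 4: SEND seq=1100 -> in-order
Step 5: SEND seq=200 -> in-order
Step 6: SEND seq=424 -> in-order
Step 7: SEND seq=1159 -> in-order

Answer: yes yes no yes yes yes yes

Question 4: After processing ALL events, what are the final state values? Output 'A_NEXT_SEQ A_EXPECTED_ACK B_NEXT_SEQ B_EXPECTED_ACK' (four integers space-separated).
Answer: 1345 472 472 1345

Derivation:
After event 0: A_seq=1070 A_ack=200 B_seq=200 B_ack=1070
After event 1: A_seq=1100 A_ack=200 B_seq=200 B_ack=1100
After event 2: A_seq=1100 A_ack=200 B_seq=270 B_ack=1100
After event 3: A_seq=1100 A_ack=200 B_seq=424 B_ack=1100
After event 4: A_seq=1159 A_ack=200 B_seq=424 B_ack=1159
After event 5: A_seq=1159 A_ack=424 B_seq=424 B_ack=1159
After event 6: A_seq=1159 A_ack=472 B_seq=472 B_ack=1159
After event 7: A_seq=1345 A_ack=472 B_seq=472 B_ack=1345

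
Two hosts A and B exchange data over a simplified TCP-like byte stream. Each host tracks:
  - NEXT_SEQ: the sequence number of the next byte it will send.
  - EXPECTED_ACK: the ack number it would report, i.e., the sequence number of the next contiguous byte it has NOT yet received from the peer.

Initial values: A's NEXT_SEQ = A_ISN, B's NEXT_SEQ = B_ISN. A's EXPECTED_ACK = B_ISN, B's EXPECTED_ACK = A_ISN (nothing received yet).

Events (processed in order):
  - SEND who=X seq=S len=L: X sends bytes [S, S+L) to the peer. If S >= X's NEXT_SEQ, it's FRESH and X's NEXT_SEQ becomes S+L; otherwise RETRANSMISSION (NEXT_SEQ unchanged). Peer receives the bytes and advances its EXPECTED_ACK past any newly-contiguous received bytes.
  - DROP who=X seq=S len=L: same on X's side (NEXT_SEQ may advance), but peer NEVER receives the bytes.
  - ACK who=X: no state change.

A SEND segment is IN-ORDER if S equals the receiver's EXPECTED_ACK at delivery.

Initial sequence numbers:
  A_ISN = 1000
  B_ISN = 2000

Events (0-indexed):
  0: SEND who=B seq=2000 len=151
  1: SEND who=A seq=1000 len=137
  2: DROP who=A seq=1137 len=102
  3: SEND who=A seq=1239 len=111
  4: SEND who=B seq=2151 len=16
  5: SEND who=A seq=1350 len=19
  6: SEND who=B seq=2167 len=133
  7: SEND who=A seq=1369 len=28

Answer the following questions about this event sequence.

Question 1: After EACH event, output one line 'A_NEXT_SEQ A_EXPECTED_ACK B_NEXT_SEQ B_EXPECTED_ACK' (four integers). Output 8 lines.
1000 2151 2151 1000
1137 2151 2151 1137
1239 2151 2151 1137
1350 2151 2151 1137
1350 2167 2167 1137
1369 2167 2167 1137
1369 2300 2300 1137
1397 2300 2300 1137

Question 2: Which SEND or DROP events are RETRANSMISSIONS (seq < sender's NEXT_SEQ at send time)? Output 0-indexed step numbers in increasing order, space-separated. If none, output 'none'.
Answer: none

Derivation:
Step 0: SEND seq=2000 -> fresh
Step 1: SEND seq=1000 -> fresh
Step 2: DROP seq=1137 -> fresh
Step 3: SEND seq=1239 -> fresh
Step 4: SEND seq=2151 -> fresh
Step 5: SEND seq=1350 -> fresh
Step 6: SEND seq=2167 -> fresh
Step 7: SEND seq=1369 -> fresh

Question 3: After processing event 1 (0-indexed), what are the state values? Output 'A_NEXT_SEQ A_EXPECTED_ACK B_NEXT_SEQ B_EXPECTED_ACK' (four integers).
After event 0: A_seq=1000 A_ack=2151 B_seq=2151 B_ack=1000
After event 1: A_seq=1137 A_ack=2151 B_seq=2151 B_ack=1137

1137 2151 2151 1137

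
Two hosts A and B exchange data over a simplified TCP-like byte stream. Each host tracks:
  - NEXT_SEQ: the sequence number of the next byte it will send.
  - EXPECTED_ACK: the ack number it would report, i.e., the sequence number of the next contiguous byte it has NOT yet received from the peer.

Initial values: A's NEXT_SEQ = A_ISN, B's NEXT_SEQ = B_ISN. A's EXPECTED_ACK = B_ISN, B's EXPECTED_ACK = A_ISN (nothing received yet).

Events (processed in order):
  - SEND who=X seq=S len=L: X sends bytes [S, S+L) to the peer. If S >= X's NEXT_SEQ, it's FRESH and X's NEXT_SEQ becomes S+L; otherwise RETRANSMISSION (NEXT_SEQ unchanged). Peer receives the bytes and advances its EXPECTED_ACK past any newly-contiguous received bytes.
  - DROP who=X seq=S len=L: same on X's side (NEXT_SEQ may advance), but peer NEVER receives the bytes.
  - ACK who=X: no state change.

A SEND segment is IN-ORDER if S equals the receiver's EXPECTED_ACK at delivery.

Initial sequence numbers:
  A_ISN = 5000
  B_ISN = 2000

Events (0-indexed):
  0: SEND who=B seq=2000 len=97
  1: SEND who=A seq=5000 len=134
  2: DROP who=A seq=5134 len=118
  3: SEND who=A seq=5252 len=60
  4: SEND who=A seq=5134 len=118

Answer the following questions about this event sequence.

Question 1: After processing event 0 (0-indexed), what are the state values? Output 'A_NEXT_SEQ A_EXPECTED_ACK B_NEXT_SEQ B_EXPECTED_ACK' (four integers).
After event 0: A_seq=5000 A_ack=2097 B_seq=2097 B_ack=5000

5000 2097 2097 5000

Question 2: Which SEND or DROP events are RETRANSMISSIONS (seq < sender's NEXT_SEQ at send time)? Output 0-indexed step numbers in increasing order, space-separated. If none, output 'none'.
Step 0: SEND seq=2000 -> fresh
Step 1: SEND seq=5000 -> fresh
Step 2: DROP seq=5134 -> fresh
Step 3: SEND seq=5252 -> fresh
Step 4: SEND seq=5134 -> retransmit

Answer: 4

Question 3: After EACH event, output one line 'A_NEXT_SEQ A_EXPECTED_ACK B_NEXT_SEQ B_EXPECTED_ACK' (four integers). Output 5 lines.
5000 2097 2097 5000
5134 2097 2097 5134
5252 2097 2097 5134
5312 2097 2097 5134
5312 2097 2097 5312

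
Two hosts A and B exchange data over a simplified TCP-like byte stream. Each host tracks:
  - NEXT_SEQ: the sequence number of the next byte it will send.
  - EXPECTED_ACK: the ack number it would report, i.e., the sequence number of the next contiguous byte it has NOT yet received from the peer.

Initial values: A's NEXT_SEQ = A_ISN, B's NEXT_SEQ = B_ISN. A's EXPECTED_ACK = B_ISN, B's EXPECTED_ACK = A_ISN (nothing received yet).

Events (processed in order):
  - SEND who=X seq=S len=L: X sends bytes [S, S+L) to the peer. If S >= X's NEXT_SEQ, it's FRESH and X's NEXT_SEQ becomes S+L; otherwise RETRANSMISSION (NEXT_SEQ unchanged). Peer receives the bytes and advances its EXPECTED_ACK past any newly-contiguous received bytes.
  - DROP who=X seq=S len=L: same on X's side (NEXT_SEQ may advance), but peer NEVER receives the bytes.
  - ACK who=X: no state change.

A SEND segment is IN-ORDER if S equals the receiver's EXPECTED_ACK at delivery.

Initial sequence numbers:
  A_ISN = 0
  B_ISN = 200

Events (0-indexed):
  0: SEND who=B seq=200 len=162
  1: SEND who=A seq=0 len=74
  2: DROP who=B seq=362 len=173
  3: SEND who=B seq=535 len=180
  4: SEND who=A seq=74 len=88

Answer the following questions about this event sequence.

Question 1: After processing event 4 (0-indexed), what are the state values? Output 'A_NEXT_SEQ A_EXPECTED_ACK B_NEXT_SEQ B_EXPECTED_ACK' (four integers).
After event 0: A_seq=0 A_ack=362 B_seq=362 B_ack=0
After event 1: A_seq=74 A_ack=362 B_seq=362 B_ack=74
After event 2: A_seq=74 A_ack=362 B_seq=535 B_ack=74
After event 3: A_seq=74 A_ack=362 B_seq=715 B_ack=74
After event 4: A_seq=162 A_ack=362 B_seq=715 B_ack=162

162 362 715 162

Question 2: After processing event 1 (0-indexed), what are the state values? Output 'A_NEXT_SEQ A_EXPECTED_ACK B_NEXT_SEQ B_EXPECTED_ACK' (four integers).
After event 0: A_seq=0 A_ack=362 B_seq=362 B_ack=0
After event 1: A_seq=74 A_ack=362 B_seq=362 B_ack=74

74 362 362 74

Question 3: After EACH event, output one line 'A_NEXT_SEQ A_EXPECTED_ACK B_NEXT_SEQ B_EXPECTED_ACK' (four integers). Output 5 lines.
0 362 362 0
74 362 362 74
74 362 535 74
74 362 715 74
162 362 715 162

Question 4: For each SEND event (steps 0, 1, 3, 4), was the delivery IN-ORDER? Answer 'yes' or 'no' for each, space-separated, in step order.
Answer: yes yes no yes

Derivation:
Step 0: SEND seq=200 -> in-order
Step 1: SEND seq=0 -> in-order
Step 3: SEND seq=535 -> out-of-order
Step 4: SEND seq=74 -> in-order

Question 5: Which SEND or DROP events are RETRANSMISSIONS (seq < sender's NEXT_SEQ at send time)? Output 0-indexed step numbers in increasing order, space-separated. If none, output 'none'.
Answer: none

Derivation:
Step 0: SEND seq=200 -> fresh
Step 1: SEND seq=0 -> fresh
Step 2: DROP seq=362 -> fresh
Step 3: SEND seq=535 -> fresh
Step 4: SEND seq=74 -> fresh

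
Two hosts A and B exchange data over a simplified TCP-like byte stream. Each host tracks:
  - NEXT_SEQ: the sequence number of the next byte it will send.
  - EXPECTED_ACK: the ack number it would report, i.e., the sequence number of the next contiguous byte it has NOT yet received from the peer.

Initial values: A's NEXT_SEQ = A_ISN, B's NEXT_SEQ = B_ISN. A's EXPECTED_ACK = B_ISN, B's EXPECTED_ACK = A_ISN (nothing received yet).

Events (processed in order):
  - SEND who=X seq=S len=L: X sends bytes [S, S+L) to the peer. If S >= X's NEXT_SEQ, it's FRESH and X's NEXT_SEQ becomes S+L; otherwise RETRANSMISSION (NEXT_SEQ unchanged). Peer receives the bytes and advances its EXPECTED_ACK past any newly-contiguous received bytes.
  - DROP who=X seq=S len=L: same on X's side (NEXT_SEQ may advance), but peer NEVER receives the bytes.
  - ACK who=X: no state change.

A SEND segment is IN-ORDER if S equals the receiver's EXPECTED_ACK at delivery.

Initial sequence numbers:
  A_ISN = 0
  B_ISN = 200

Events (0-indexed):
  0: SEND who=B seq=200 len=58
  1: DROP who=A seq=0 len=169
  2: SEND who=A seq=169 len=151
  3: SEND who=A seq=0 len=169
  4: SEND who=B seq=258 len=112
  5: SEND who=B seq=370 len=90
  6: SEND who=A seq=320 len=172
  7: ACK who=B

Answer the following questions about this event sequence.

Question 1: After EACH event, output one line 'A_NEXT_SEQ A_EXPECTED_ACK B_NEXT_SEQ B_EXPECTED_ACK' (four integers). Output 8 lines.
0 258 258 0
169 258 258 0
320 258 258 0
320 258 258 320
320 370 370 320
320 460 460 320
492 460 460 492
492 460 460 492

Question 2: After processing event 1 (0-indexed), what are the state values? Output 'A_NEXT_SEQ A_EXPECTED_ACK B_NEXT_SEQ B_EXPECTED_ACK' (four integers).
After event 0: A_seq=0 A_ack=258 B_seq=258 B_ack=0
After event 1: A_seq=169 A_ack=258 B_seq=258 B_ack=0

169 258 258 0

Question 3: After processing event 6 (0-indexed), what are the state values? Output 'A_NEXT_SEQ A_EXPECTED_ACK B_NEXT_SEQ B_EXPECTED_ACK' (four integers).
After event 0: A_seq=0 A_ack=258 B_seq=258 B_ack=0
After event 1: A_seq=169 A_ack=258 B_seq=258 B_ack=0
After event 2: A_seq=320 A_ack=258 B_seq=258 B_ack=0
After event 3: A_seq=320 A_ack=258 B_seq=258 B_ack=320
After event 4: A_seq=320 A_ack=370 B_seq=370 B_ack=320
After event 5: A_seq=320 A_ack=460 B_seq=460 B_ack=320
After event 6: A_seq=492 A_ack=460 B_seq=460 B_ack=492

492 460 460 492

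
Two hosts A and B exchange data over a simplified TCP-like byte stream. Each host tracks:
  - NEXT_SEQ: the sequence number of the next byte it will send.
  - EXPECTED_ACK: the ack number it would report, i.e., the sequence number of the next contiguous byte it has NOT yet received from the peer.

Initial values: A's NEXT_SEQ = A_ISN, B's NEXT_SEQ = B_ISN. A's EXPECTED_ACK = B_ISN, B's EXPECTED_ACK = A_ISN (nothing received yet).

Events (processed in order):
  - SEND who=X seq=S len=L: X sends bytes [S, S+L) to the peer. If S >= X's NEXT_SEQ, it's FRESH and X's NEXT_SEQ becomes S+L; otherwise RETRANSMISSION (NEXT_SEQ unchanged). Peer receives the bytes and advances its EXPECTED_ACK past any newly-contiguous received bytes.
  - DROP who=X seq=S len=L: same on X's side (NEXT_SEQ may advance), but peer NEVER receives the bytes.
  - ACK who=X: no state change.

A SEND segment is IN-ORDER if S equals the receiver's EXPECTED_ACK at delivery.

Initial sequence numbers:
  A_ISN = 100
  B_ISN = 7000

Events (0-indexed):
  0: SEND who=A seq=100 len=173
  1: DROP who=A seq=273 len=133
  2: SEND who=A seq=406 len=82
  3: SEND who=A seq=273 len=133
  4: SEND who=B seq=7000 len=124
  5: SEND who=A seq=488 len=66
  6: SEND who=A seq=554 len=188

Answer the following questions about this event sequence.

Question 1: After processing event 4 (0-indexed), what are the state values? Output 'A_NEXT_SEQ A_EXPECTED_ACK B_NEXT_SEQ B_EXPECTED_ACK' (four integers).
After event 0: A_seq=273 A_ack=7000 B_seq=7000 B_ack=273
After event 1: A_seq=406 A_ack=7000 B_seq=7000 B_ack=273
After event 2: A_seq=488 A_ack=7000 B_seq=7000 B_ack=273
After event 3: A_seq=488 A_ack=7000 B_seq=7000 B_ack=488
After event 4: A_seq=488 A_ack=7124 B_seq=7124 B_ack=488

488 7124 7124 488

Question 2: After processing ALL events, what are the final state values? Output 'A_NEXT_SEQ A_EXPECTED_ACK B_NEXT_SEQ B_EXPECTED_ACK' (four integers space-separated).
Answer: 742 7124 7124 742

Derivation:
After event 0: A_seq=273 A_ack=7000 B_seq=7000 B_ack=273
After event 1: A_seq=406 A_ack=7000 B_seq=7000 B_ack=273
After event 2: A_seq=488 A_ack=7000 B_seq=7000 B_ack=273
After event 3: A_seq=488 A_ack=7000 B_seq=7000 B_ack=488
After event 4: A_seq=488 A_ack=7124 B_seq=7124 B_ack=488
After event 5: A_seq=554 A_ack=7124 B_seq=7124 B_ack=554
After event 6: A_seq=742 A_ack=7124 B_seq=7124 B_ack=742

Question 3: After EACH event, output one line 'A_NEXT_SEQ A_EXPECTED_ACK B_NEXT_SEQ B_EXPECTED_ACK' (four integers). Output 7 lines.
273 7000 7000 273
406 7000 7000 273
488 7000 7000 273
488 7000 7000 488
488 7124 7124 488
554 7124 7124 554
742 7124 7124 742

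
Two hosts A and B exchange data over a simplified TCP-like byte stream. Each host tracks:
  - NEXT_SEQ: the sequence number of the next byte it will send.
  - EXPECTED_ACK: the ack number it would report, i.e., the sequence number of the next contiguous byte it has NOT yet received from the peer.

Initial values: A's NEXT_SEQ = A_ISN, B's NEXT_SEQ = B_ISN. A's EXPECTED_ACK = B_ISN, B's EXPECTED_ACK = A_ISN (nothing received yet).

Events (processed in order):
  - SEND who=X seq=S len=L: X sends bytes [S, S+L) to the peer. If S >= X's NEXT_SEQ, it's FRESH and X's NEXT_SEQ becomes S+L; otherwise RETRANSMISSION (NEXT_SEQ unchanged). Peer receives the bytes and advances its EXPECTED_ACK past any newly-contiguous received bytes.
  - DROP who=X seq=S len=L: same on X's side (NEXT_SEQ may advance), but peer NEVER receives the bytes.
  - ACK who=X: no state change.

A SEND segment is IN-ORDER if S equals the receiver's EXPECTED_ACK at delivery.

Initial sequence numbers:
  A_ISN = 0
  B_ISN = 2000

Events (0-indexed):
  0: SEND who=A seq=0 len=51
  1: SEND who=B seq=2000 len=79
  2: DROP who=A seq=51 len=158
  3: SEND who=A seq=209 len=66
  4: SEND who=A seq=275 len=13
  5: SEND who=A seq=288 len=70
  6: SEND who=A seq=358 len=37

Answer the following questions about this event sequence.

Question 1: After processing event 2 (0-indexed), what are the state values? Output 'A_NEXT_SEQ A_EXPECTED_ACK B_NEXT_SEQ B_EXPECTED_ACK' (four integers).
After event 0: A_seq=51 A_ack=2000 B_seq=2000 B_ack=51
After event 1: A_seq=51 A_ack=2079 B_seq=2079 B_ack=51
After event 2: A_seq=209 A_ack=2079 B_seq=2079 B_ack=51

209 2079 2079 51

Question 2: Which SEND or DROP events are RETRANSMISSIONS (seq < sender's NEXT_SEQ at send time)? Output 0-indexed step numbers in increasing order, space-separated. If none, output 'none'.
Answer: none

Derivation:
Step 0: SEND seq=0 -> fresh
Step 1: SEND seq=2000 -> fresh
Step 2: DROP seq=51 -> fresh
Step 3: SEND seq=209 -> fresh
Step 4: SEND seq=275 -> fresh
Step 5: SEND seq=288 -> fresh
Step 6: SEND seq=358 -> fresh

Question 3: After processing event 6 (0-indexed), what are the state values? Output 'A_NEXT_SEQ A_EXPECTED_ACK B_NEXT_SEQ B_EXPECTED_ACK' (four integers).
After event 0: A_seq=51 A_ack=2000 B_seq=2000 B_ack=51
After event 1: A_seq=51 A_ack=2079 B_seq=2079 B_ack=51
After event 2: A_seq=209 A_ack=2079 B_seq=2079 B_ack=51
After event 3: A_seq=275 A_ack=2079 B_seq=2079 B_ack=51
After event 4: A_seq=288 A_ack=2079 B_seq=2079 B_ack=51
After event 5: A_seq=358 A_ack=2079 B_seq=2079 B_ack=51
After event 6: A_seq=395 A_ack=2079 B_seq=2079 B_ack=51

395 2079 2079 51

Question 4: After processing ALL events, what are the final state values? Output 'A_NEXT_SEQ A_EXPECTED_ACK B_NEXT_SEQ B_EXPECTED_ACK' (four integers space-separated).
After event 0: A_seq=51 A_ack=2000 B_seq=2000 B_ack=51
After event 1: A_seq=51 A_ack=2079 B_seq=2079 B_ack=51
After event 2: A_seq=209 A_ack=2079 B_seq=2079 B_ack=51
After event 3: A_seq=275 A_ack=2079 B_seq=2079 B_ack=51
After event 4: A_seq=288 A_ack=2079 B_seq=2079 B_ack=51
After event 5: A_seq=358 A_ack=2079 B_seq=2079 B_ack=51
After event 6: A_seq=395 A_ack=2079 B_seq=2079 B_ack=51

Answer: 395 2079 2079 51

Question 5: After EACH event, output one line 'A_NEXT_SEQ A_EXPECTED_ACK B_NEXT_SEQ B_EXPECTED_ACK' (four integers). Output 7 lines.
51 2000 2000 51
51 2079 2079 51
209 2079 2079 51
275 2079 2079 51
288 2079 2079 51
358 2079 2079 51
395 2079 2079 51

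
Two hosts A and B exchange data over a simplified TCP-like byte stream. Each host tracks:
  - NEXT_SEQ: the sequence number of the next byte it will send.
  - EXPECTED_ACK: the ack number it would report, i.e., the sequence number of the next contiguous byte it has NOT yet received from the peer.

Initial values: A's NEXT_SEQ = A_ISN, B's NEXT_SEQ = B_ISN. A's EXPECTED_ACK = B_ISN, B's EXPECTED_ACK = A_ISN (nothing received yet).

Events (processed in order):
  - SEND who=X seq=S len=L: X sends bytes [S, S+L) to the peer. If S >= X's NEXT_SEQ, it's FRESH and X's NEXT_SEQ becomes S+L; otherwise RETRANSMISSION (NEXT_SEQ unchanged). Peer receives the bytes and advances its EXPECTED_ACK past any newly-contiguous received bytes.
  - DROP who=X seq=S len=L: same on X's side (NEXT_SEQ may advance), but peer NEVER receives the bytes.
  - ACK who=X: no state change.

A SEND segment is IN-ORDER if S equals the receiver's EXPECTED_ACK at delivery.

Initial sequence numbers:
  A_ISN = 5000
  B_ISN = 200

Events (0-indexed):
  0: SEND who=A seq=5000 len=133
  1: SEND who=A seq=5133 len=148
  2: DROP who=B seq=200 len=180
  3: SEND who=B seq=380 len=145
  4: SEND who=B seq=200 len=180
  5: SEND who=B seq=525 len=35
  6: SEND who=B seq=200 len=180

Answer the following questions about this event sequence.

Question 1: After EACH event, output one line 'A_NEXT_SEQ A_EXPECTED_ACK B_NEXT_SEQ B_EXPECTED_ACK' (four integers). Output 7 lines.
5133 200 200 5133
5281 200 200 5281
5281 200 380 5281
5281 200 525 5281
5281 525 525 5281
5281 560 560 5281
5281 560 560 5281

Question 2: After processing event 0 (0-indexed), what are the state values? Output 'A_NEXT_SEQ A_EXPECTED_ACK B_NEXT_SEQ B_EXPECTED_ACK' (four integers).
After event 0: A_seq=5133 A_ack=200 B_seq=200 B_ack=5133

5133 200 200 5133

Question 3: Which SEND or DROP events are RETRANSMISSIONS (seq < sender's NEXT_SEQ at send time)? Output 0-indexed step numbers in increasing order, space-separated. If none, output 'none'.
Answer: 4 6

Derivation:
Step 0: SEND seq=5000 -> fresh
Step 1: SEND seq=5133 -> fresh
Step 2: DROP seq=200 -> fresh
Step 3: SEND seq=380 -> fresh
Step 4: SEND seq=200 -> retransmit
Step 5: SEND seq=525 -> fresh
Step 6: SEND seq=200 -> retransmit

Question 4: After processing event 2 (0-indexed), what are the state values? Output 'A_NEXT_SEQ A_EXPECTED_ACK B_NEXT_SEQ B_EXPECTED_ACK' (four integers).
After event 0: A_seq=5133 A_ack=200 B_seq=200 B_ack=5133
After event 1: A_seq=5281 A_ack=200 B_seq=200 B_ack=5281
After event 2: A_seq=5281 A_ack=200 B_seq=380 B_ack=5281

5281 200 380 5281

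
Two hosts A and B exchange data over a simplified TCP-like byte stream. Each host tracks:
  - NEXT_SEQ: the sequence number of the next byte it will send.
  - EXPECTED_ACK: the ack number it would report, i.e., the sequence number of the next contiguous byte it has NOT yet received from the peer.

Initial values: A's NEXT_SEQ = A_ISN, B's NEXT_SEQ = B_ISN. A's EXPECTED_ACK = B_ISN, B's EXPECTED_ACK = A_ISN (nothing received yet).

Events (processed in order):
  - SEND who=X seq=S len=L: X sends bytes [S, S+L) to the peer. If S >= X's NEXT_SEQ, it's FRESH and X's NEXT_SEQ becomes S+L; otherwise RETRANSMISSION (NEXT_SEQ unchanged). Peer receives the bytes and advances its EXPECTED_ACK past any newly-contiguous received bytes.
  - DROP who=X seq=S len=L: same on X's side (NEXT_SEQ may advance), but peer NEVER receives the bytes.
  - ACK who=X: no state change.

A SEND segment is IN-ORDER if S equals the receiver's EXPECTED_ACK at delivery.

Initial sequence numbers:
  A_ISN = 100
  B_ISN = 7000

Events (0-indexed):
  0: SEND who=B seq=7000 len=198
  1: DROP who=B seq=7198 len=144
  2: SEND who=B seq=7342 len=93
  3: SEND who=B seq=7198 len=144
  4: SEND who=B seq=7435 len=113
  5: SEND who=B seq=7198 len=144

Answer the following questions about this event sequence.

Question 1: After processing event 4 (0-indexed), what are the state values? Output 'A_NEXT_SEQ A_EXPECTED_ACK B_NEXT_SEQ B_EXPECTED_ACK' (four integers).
After event 0: A_seq=100 A_ack=7198 B_seq=7198 B_ack=100
After event 1: A_seq=100 A_ack=7198 B_seq=7342 B_ack=100
After event 2: A_seq=100 A_ack=7198 B_seq=7435 B_ack=100
After event 3: A_seq=100 A_ack=7435 B_seq=7435 B_ack=100
After event 4: A_seq=100 A_ack=7548 B_seq=7548 B_ack=100

100 7548 7548 100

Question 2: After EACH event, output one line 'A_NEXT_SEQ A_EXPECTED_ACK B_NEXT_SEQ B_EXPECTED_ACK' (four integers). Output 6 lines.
100 7198 7198 100
100 7198 7342 100
100 7198 7435 100
100 7435 7435 100
100 7548 7548 100
100 7548 7548 100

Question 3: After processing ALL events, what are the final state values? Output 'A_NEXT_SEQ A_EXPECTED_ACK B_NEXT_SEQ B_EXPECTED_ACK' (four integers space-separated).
After event 0: A_seq=100 A_ack=7198 B_seq=7198 B_ack=100
After event 1: A_seq=100 A_ack=7198 B_seq=7342 B_ack=100
After event 2: A_seq=100 A_ack=7198 B_seq=7435 B_ack=100
After event 3: A_seq=100 A_ack=7435 B_seq=7435 B_ack=100
After event 4: A_seq=100 A_ack=7548 B_seq=7548 B_ack=100
After event 5: A_seq=100 A_ack=7548 B_seq=7548 B_ack=100

Answer: 100 7548 7548 100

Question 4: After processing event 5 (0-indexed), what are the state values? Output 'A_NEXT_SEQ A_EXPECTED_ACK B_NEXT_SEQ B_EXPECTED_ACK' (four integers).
After event 0: A_seq=100 A_ack=7198 B_seq=7198 B_ack=100
After event 1: A_seq=100 A_ack=7198 B_seq=7342 B_ack=100
After event 2: A_seq=100 A_ack=7198 B_seq=7435 B_ack=100
After event 3: A_seq=100 A_ack=7435 B_seq=7435 B_ack=100
After event 4: A_seq=100 A_ack=7548 B_seq=7548 B_ack=100
After event 5: A_seq=100 A_ack=7548 B_seq=7548 B_ack=100

100 7548 7548 100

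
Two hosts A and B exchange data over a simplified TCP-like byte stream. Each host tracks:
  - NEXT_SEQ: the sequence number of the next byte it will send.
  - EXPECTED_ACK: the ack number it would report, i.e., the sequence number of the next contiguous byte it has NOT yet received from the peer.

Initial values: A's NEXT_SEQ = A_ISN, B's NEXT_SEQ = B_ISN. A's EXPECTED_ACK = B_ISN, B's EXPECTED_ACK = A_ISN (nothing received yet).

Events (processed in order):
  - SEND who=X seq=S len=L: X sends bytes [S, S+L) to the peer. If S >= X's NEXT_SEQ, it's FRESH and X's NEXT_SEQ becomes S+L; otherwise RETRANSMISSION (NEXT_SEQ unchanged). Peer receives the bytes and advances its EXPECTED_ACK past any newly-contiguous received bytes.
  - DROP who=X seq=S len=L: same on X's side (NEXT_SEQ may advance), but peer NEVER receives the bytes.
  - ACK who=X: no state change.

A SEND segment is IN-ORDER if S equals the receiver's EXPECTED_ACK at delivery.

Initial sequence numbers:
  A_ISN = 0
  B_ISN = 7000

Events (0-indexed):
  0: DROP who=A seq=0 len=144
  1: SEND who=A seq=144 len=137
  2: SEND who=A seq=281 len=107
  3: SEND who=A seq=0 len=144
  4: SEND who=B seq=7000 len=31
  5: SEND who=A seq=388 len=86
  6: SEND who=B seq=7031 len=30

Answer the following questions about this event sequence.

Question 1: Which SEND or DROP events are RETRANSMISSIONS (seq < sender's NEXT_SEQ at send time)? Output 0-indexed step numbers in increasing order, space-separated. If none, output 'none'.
Answer: 3

Derivation:
Step 0: DROP seq=0 -> fresh
Step 1: SEND seq=144 -> fresh
Step 2: SEND seq=281 -> fresh
Step 3: SEND seq=0 -> retransmit
Step 4: SEND seq=7000 -> fresh
Step 5: SEND seq=388 -> fresh
Step 6: SEND seq=7031 -> fresh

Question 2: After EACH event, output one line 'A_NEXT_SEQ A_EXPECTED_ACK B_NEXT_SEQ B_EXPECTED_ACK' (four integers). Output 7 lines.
144 7000 7000 0
281 7000 7000 0
388 7000 7000 0
388 7000 7000 388
388 7031 7031 388
474 7031 7031 474
474 7061 7061 474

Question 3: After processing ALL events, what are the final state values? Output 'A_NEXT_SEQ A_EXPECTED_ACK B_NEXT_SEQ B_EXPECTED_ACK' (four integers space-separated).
After event 0: A_seq=144 A_ack=7000 B_seq=7000 B_ack=0
After event 1: A_seq=281 A_ack=7000 B_seq=7000 B_ack=0
After event 2: A_seq=388 A_ack=7000 B_seq=7000 B_ack=0
After event 3: A_seq=388 A_ack=7000 B_seq=7000 B_ack=388
After event 4: A_seq=388 A_ack=7031 B_seq=7031 B_ack=388
After event 5: A_seq=474 A_ack=7031 B_seq=7031 B_ack=474
After event 6: A_seq=474 A_ack=7061 B_seq=7061 B_ack=474

Answer: 474 7061 7061 474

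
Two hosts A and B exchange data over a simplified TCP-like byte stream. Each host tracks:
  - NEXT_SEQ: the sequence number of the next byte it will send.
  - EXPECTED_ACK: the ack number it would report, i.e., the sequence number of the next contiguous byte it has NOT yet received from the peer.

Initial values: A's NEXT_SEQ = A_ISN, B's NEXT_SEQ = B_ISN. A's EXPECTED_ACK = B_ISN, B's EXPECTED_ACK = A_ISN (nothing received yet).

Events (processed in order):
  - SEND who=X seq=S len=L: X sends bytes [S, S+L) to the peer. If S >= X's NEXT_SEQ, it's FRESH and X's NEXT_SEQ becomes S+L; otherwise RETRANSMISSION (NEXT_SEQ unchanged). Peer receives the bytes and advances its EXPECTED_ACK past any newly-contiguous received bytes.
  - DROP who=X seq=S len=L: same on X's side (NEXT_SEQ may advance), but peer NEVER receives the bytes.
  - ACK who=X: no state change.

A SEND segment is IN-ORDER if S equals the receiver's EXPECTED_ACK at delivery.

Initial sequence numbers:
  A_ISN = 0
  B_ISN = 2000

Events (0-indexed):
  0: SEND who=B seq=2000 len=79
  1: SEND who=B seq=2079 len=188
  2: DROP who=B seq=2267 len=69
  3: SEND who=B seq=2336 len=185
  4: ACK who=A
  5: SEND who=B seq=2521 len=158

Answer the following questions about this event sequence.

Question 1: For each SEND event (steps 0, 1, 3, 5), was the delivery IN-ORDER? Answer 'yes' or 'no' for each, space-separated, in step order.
Step 0: SEND seq=2000 -> in-order
Step 1: SEND seq=2079 -> in-order
Step 3: SEND seq=2336 -> out-of-order
Step 5: SEND seq=2521 -> out-of-order

Answer: yes yes no no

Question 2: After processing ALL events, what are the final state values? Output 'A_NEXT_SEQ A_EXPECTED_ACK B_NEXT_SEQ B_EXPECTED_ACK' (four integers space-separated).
Answer: 0 2267 2679 0

Derivation:
After event 0: A_seq=0 A_ack=2079 B_seq=2079 B_ack=0
After event 1: A_seq=0 A_ack=2267 B_seq=2267 B_ack=0
After event 2: A_seq=0 A_ack=2267 B_seq=2336 B_ack=0
After event 3: A_seq=0 A_ack=2267 B_seq=2521 B_ack=0
After event 4: A_seq=0 A_ack=2267 B_seq=2521 B_ack=0
After event 5: A_seq=0 A_ack=2267 B_seq=2679 B_ack=0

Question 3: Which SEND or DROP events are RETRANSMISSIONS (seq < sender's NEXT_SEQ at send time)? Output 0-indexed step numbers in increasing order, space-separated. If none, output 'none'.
Answer: none

Derivation:
Step 0: SEND seq=2000 -> fresh
Step 1: SEND seq=2079 -> fresh
Step 2: DROP seq=2267 -> fresh
Step 3: SEND seq=2336 -> fresh
Step 5: SEND seq=2521 -> fresh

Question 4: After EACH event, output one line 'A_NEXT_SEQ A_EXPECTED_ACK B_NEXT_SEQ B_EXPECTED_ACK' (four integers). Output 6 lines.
0 2079 2079 0
0 2267 2267 0
0 2267 2336 0
0 2267 2521 0
0 2267 2521 0
0 2267 2679 0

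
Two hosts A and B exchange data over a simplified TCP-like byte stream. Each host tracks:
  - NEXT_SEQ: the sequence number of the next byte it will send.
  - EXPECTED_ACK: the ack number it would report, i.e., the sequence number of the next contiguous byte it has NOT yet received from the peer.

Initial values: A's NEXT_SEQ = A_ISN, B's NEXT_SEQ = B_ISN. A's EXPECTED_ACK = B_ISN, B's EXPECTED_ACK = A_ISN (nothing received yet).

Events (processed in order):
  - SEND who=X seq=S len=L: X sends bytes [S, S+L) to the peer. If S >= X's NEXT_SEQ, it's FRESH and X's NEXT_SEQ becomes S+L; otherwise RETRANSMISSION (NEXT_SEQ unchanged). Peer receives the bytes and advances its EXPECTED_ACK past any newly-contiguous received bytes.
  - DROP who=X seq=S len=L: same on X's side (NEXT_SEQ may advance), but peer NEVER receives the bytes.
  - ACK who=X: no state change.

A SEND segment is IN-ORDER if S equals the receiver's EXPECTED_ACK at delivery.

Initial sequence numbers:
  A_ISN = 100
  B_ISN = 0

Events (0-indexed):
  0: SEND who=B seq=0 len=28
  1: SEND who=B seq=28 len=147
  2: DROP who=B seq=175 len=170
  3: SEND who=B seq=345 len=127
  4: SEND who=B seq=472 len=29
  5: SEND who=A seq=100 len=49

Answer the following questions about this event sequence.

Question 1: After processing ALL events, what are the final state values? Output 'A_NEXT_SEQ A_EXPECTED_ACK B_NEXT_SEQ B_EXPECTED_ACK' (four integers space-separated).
Answer: 149 175 501 149

Derivation:
After event 0: A_seq=100 A_ack=28 B_seq=28 B_ack=100
After event 1: A_seq=100 A_ack=175 B_seq=175 B_ack=100
After event 2: A_seq=100 A_ack=175 B_seq=345 B_ack=100
After event 3: A_seq=100 A_ack=175 B_seq=472 B_ack=100
After event 4: A_seq=100 A_ack=175 B_seq=501 B_ack=100
After event 5: A_seq=149 A_ack=175 B_seq=501 B_ack=149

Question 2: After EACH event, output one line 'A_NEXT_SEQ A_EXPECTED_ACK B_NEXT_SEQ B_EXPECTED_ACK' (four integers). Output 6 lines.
100 28 28 100
100 175 175 100
100 175 345 100
100 175 472 100
100 175 501 100
149 175 501 149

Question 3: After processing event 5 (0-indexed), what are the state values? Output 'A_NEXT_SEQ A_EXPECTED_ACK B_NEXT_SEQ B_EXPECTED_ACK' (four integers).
After event 0: A_seq=100 A_ack=28 B_seq=28 B_ack=100
After event 1: A_seq=100 A_ack=175 B_seq=175 B_ack=100
After event 2: A_seq=100 A_ack=175 B_seq=345 B_ack=100
After event 3: A_seq=100 A_ack=175 B_seq=472 B_ack=100
After event 4: A_seq=100 A_ack=175 B_seq=501 B_ack=100
After event 5: A_seq=149 A_ack=175 B_seq=501 B_ack=149

149 175 501 149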